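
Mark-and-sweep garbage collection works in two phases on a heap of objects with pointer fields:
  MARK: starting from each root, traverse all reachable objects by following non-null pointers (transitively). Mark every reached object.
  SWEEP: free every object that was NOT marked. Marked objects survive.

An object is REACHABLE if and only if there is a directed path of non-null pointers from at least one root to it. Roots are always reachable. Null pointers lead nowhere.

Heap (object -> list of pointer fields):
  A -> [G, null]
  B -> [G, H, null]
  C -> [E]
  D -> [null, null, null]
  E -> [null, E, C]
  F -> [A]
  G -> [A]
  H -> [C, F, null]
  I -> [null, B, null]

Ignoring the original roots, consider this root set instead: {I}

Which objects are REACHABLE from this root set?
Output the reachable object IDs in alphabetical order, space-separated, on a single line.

Answer: A B C E F G H I

Derivation:
Roots: I
Mark I: refs=null B null, marked=I
Mark B: refs=G H null, marked=B I
Mark G: refs=A, marked=B G I
Mark H: refs=C F null, marked=B G H I
Mark A: refs=G null, marked=A B G H I
Mark C: refs=E, marked=A B C G H I
Mark F: refs=A, marked=A B C F G H I
Mark E: refs=null E C, marked=A B C E F G H I
Unmarked (collected): D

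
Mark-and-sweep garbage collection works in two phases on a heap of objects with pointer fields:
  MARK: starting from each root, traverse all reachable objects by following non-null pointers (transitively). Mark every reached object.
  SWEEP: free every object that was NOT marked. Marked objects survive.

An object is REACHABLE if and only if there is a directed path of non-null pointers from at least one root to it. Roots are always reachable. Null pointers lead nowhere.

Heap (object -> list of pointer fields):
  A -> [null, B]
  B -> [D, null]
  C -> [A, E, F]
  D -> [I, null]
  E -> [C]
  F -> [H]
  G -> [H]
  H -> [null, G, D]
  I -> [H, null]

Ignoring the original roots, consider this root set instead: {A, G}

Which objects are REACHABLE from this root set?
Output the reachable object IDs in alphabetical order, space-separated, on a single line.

Roots: A G
Mark A: refs=null B, marked=A
Mark G: refs=H, marked=A G
Mark B: refs=D null, marked=A B G
Mark H: refs=null G D, marked=A B G H
Mark D: refs=I null, marked=A B D G H
Mark I: refs=H null, marked=A B D G H I
Unmarked (collected): C E F

Answer: A B D G H I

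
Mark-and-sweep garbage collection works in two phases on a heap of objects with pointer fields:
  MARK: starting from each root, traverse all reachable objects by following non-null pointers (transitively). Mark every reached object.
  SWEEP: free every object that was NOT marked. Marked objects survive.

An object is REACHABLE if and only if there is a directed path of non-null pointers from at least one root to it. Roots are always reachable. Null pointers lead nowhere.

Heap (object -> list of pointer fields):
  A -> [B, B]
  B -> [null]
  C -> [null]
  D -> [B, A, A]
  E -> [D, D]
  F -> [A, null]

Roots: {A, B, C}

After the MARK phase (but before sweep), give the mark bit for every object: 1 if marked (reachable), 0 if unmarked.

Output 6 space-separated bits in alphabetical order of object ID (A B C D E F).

Roots: A B C
Mark A: refs=B B, marked=A
Mark B: refs=null, marked=A B
Mark C: refs=null, marked=A B C
Unmarked (collected): D E F

Answer: 1 1 1 0 0 0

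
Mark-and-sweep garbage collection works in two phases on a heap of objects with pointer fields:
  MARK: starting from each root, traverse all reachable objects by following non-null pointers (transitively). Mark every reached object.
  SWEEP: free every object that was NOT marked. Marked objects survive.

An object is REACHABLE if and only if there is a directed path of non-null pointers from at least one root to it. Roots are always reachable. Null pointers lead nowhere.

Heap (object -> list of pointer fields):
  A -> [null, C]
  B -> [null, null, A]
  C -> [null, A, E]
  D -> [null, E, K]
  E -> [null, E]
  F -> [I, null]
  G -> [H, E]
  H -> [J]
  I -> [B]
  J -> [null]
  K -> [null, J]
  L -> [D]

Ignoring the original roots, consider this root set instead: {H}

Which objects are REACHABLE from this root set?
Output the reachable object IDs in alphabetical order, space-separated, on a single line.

Roots: H
Mark H: refs=J, marked=H
Mark J: refs=null, marked=H J
Unmarked (collected): A B C D E F G I K L

Answer: H J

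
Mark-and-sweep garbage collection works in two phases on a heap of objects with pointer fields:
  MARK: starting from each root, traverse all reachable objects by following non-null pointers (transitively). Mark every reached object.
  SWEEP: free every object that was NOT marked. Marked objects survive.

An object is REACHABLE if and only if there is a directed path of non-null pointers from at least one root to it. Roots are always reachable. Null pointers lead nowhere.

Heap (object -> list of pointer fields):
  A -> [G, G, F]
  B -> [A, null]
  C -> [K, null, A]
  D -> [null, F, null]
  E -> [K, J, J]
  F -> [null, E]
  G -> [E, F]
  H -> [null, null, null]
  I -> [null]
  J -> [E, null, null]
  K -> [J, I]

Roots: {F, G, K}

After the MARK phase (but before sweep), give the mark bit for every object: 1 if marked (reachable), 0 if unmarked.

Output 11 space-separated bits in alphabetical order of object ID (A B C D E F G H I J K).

Roots: F G K
Mark F: refs=null E, marked=F
Mark G: refs=E F, marked=F G
Mark K: refs=J I, marked=F G K
Mark E: refs=K J J, marked=E F G K
Mark J: refs=E null null, marked=E F G J K
Mark I: refs=null, marked=E F G I J K
Unmarked (collected): A B C D H

Answer: 0 0 0 0 1 1 1 0 1 1 1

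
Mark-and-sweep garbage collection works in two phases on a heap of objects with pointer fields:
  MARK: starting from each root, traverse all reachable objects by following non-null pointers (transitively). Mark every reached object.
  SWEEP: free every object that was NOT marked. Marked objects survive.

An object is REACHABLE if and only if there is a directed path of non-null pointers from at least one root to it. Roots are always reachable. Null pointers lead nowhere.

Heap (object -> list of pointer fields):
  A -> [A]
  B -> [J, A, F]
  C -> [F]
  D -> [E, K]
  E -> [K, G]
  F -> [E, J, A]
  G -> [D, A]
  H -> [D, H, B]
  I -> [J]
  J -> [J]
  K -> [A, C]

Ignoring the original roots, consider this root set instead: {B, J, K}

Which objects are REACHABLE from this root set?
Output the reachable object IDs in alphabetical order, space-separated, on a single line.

Answer: A B C D E F G J K

Derivation:
Roots: B J K
Mark B: refs=J A F, marked=B
Mark J: refs=J, marked=B J
Mark K: refs=A C, marked=B J K
Mark A: refs=A, marked=A B J K
Mark F: refs=E J A, marked=A B F J K
Mark C: refs=F, marked=A B C F J K
Mark E: refs=K G, marked=A B C E F J K
Mark G: refs=D A, marked=A B C E F G J K
Mark D: refs=E K, marked=A B C D E F G J K
Unmarked (collected): H I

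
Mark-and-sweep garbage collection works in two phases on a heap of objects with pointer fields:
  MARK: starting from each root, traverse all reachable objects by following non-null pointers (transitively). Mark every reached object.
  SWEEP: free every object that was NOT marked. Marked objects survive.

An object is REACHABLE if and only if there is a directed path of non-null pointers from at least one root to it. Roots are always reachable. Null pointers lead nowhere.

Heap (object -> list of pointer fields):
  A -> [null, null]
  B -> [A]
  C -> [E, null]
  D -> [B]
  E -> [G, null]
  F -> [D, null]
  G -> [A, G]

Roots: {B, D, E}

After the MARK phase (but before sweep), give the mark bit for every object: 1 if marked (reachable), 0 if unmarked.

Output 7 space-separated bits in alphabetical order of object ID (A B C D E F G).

Roots: B D E
Mark B: refs=A, marked=B
Mark D: refs=B, marked=B D
Mark E: refs=G null, marked=B D E
Mark A: refs=null null, marked=A B D E
Mark G: refs=A G, marked=A B D E G
Unmarked (collected): C F

Answer: 1 1 0 1 1 0 1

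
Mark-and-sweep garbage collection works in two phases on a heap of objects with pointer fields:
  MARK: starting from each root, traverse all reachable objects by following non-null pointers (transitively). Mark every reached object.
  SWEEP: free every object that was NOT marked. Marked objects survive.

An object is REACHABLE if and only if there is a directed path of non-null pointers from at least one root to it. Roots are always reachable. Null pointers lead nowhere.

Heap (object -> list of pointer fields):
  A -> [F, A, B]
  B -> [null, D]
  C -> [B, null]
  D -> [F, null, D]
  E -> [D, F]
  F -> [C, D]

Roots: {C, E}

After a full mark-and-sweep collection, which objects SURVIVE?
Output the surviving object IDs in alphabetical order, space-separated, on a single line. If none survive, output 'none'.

Answer: B C D E F

Derivation:
Roots: C E
Mark C: refs=B null, marked=C
Mark E: refs=D F, marked=C E
Mark B: refs=null D, marked=B C E
Mark D: refs=F null D, marked=B C D E
Mark F: refs=C D, marked=B C D E F
Unmarked (collected): A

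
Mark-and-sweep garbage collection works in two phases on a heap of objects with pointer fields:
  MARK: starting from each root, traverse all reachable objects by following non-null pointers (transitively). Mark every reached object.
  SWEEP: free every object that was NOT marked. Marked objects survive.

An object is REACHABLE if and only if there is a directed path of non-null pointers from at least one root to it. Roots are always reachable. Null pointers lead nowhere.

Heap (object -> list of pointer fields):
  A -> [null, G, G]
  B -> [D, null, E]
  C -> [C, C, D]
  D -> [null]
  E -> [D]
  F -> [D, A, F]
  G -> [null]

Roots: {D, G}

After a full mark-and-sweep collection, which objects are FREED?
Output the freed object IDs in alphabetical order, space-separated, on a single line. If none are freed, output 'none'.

Roots: D G
Mark D: refs=null, marked=D
Mark G: refs=null, marked=D G
Unmarked (collected): A B C E F

Answer: A B C E F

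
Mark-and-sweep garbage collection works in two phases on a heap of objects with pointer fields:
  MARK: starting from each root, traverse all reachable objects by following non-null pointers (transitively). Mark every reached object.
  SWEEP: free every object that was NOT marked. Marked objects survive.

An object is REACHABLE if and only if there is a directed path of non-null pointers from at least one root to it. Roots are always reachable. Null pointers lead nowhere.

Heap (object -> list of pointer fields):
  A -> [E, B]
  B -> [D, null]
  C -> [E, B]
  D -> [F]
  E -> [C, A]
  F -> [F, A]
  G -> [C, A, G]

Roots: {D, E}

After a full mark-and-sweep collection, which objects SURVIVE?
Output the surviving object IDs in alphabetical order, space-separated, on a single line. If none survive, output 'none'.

Roots: D E
Mark D: refs=F, marked=D
Mark E: refs=C A, marked=D E
Mark F: refs=F A, marked=D E F
Mark C: refs=E B, marked=C D E F
Mark A: refs=E B, marked=A C D E F
Mark B: refs=D null, marked=A B C D E F
Unmarked (collected): G

Answer: A B C D E F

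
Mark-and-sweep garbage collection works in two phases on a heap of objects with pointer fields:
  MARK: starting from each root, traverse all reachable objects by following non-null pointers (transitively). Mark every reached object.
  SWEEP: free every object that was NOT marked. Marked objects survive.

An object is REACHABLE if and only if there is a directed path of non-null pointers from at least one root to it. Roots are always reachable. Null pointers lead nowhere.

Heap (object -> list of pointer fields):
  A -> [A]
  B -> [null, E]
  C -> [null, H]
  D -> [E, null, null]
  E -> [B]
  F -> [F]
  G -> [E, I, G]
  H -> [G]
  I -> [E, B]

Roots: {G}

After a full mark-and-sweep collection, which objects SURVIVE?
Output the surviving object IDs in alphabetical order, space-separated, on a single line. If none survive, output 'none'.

Roots: G
Mark G: refs=E I G, marked=G
Mark E: refs=B, marked=E G
Mark I: refs=E B, marked=E G I
Mark B: refs=null E, marked=B E G I
Unmarked (collected): A C D F H

Answer: B E G I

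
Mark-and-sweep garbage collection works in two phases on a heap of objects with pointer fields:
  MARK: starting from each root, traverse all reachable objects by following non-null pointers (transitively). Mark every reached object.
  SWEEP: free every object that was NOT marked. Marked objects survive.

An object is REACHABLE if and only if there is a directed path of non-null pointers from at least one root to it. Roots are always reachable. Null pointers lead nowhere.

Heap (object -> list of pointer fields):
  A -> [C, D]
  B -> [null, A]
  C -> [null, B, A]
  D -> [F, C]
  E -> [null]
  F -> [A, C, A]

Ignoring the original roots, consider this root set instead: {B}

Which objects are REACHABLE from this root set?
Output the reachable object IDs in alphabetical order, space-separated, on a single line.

Roots: B
Mark B: refs=null A, marked=B
Mark A: refs=C D, marked=A B
Mark C: refs=null B A, marked=A B C
Mark D: refs=F C, marked=A B C D
Mark F: refs=A C A, marked=A B C D F
Unmarked (collected): E

Answer: A B C D F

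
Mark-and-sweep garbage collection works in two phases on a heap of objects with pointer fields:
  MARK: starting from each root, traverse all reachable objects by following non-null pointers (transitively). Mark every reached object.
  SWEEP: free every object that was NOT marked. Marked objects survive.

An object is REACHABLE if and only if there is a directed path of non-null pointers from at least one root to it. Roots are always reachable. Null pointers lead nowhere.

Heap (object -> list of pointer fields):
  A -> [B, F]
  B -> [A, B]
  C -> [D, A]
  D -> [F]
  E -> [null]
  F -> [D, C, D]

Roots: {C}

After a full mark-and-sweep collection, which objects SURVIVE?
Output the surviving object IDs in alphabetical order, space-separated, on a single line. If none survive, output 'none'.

Roots: C
Mark C: refs=D A, marked=C
Mark D: refs=F, marked=C D
Mark A: refs=B F, marked=A C D
Mark F: refs=D C D, marked=A C D F
Mark B: refs=A B, marked=A B C D F
Unmarked (collected): E

Answer: A B C D F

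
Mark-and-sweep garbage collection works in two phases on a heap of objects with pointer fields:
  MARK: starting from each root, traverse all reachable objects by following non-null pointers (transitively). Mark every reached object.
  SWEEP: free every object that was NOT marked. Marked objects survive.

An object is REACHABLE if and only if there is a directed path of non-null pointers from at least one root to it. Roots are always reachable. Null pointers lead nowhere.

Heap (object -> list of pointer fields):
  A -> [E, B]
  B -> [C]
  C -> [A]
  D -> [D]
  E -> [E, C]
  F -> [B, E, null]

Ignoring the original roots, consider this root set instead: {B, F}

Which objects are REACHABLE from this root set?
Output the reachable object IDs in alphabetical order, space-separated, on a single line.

Roots: B F
Mark B: refs=C, marked=B
Mark F: refs=B E null, marked=B F
Mark C: refs=A, marked=B C F
Mark E: refs=E C, marked=B C E F
Mark A: refs=E B, marked=A B C E F
Unmarked (collected): D

Answer: A B C E F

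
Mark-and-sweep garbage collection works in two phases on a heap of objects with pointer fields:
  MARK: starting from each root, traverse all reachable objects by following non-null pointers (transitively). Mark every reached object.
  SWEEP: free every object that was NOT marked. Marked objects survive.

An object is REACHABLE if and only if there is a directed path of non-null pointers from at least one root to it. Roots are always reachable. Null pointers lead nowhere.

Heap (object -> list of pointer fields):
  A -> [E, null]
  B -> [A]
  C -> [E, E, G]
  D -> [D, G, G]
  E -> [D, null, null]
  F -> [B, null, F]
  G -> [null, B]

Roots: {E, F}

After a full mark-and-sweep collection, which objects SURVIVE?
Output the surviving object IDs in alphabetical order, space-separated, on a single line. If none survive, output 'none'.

Roots: E F
Mark E: refs=D null null, marked=E
Mark F: refs=B null F, marked=E F
Mark D: refs=D G G, marked=D E F
Mark B: refs=A, marked=B D E F
Mark G: refs=null B, marked=B D E F G
Mark A: refs=E null, marked=A B D E F G
Unmarked (collected): C

Answer: A B D E F G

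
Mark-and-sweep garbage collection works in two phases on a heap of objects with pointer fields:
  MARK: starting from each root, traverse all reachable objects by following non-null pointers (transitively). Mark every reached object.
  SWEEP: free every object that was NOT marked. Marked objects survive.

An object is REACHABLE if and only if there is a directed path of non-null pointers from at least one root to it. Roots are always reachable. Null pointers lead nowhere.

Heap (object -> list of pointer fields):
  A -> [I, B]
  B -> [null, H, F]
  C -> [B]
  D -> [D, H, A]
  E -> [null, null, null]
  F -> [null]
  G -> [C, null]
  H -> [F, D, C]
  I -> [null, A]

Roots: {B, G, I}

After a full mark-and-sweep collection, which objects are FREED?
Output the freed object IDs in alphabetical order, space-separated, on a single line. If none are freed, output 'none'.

Answer: E

Derivation:
Roots: B G I
Mark B: refs=null H F, marked=B
Mark G: refs=C null, marked=B G
Mark I: refs=null A, marked=B G I
Mark H: refs=F D C, marked=B G H I
Mark F: refs=null, marked=B F G H I
Mark C: refs=B, marked=B C F G H I
Mark A: refs=I B, marked=A B C F G H I
Mark D: refs=D H A, marked=A B C D F G H I
Unmarked (collected): E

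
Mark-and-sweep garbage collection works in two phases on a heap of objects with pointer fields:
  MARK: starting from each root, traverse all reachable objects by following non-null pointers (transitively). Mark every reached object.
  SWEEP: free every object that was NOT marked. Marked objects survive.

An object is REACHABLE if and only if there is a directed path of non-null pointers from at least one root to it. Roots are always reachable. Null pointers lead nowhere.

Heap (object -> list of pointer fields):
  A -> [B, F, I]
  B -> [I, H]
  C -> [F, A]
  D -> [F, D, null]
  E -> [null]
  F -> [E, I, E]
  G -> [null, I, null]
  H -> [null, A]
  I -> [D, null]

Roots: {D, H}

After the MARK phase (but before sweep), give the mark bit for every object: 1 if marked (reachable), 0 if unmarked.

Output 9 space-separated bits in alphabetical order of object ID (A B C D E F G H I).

Roots: D H
Mark D: refs=F D null, marked=D
Mark H: refs=null A, marked=D H
Mark F: refs=E I E, marked=D F H
Mark A: refs=B F I, marked=A D F H
Mark E: refs=null, marked=A D E F H
Mark I: refs=D null, marked=A D E F H I
Mark B: refs=I H, marked=A B D E F H I
Unmarked (collected): C G

Answer: 1 1 0 1 1 1 0 1 1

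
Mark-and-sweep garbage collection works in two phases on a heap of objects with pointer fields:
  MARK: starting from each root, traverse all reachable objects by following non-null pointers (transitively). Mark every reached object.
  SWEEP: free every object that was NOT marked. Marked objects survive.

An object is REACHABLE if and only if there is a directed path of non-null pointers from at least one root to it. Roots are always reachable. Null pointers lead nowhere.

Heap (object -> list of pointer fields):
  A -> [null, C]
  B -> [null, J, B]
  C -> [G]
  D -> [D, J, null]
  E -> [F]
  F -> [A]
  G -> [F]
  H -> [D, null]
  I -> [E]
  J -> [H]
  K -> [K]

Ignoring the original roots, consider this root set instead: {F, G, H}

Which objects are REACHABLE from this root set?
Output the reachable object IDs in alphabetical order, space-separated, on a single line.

Roots: F G H
Mark F: refs=A, marked=F
Mark G: refs=F, marked=F G
Mark H: refs=D null, marked=F G H
Mark A: refs=null C, marked=A F G H
Mark D: refs=D J null, marked=A D F G H
Mark C: refs=G, marked=A C D F G H
Mark J: refs=H, marked=A C D F G H J
Unmarked (collected): B E I K

Answer: A C D F G H J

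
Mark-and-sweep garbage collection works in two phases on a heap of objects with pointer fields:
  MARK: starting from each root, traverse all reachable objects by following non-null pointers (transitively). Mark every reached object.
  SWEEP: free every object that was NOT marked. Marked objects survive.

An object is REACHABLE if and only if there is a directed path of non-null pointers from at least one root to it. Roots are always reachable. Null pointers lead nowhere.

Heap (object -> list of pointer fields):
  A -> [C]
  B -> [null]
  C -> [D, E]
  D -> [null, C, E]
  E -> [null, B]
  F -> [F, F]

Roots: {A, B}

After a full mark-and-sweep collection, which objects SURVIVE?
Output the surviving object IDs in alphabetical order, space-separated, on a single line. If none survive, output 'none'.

Answer: A B C D E

Derivation:
Roots: A B
Mark A: refs=C, marked=A
Mark B: refs=null, marked=A B
Mark C: refs=D E, marked=A B C
Mark D: refs=null C E, marked=A B C D
Mark E: refs=null B, marked=A B C D E
Unmarked (collected): F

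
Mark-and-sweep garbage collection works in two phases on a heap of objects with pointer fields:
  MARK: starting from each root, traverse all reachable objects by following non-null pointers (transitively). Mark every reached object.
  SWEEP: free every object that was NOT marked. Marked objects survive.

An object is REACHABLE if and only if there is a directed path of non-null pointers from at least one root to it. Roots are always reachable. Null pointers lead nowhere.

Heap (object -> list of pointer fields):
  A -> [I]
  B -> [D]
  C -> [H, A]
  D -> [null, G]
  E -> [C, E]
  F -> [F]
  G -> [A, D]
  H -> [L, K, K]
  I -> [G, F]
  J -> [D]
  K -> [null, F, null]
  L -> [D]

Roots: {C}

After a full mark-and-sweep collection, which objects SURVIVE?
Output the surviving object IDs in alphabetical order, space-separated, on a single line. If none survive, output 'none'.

Answer: A C D F G H I K L

Derivation:
Roots: C
Mark C: refs=H A, marked=C
Mark H: refs=L K K, marked=C H
Mark A: refs=I, marked=A C H
Mark L: refs=D, marked=A C H L
Mark K: refs=null F null, marked=A C H K L
Mark I: refs=G F, marked=A C H I K L
Mark D: refs=null G, marked=A C D H I K L
Mark F: refs=F, marked=A C D F H I K L
Mark G: refs=A D, marked=A C D F G H I K L
Unmarked (collected): B E J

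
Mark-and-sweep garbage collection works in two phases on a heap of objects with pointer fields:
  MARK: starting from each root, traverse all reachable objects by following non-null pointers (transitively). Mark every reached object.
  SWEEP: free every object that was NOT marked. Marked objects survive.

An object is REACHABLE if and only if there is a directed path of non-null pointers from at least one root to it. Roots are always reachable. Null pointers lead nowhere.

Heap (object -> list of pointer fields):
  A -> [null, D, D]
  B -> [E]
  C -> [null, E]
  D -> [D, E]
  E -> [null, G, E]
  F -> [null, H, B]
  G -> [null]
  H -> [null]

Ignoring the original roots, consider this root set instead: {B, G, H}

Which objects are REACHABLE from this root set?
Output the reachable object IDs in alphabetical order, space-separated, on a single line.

Answer: B E G H

Derivation:
Roots: B G H
Mark B: refs=E, marked=B
Mark G: refs=null, marked=B G
Mark H: refs=null, marked=B G H
Mark E: refs=null G E, marked=B E G H
Unmarked (collected): A C D F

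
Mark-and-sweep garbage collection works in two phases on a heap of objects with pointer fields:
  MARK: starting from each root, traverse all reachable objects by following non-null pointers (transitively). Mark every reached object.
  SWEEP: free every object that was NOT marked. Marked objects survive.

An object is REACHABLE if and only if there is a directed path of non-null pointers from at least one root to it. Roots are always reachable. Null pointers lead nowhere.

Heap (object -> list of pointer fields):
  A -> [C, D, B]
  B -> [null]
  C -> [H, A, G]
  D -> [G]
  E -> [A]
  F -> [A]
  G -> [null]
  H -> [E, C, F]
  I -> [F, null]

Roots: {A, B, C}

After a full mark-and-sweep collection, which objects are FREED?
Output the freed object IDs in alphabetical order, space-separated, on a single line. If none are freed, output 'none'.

Answer: I

Derivation:
Roots: A B C
Mark A: refs=C D B, marked=A
Mark B: refs=null, marked=A B
Mark C: refs=H A G, marked=A B C
Mark D: refs=G, marked=A B C D
Mark H: refs=E C F, marked=A B C D H
Mark G: refs=null, marked=A B C D G H
Mark E: refs=A, marked=A B C D E G H
Mark F: refs=A, marked=A B C D E F G H
Unmarked (collected): I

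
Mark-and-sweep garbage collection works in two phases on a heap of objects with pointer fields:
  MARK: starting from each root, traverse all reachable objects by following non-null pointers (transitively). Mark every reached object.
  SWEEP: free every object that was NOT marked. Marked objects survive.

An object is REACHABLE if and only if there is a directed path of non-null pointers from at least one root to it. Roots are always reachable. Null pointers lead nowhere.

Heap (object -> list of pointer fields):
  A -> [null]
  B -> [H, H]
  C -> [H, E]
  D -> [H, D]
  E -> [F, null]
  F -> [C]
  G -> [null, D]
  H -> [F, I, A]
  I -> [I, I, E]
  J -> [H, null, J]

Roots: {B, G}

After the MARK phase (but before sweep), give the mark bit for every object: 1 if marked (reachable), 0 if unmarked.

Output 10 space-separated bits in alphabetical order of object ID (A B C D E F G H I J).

Answer: 1 1 1 1 1 1 1 1 1 0

Derivation:
Roots: B G
Mark B: refs=H H, marked=B
Mark G: refs=null D, marked=B G
Mark H: refs=F I A, marked=B G H
Mark D: refs=H D, marked=B D G H
Mark F: refs=C, marked=B D F G H
Mark I: refs=I I E, marked=B D F G H I
Mark A: refs=null, marked=A B D F G H I
Mark C: refs=H E, marked=A B C D F G H I
Mark E: refs=F null, marked=A B C D E F G H I
Unmarked (collected): J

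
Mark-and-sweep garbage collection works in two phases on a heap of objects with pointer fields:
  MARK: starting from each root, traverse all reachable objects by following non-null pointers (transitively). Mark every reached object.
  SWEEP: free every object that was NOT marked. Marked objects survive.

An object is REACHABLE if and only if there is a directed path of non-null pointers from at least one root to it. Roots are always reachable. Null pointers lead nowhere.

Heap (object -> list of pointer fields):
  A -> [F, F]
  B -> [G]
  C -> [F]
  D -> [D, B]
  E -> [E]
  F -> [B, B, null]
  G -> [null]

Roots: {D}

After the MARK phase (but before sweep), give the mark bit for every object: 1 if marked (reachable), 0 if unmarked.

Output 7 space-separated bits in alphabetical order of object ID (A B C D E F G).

Answer: 0 1 0 1 0 0 1

Derivation:
Roots: D
Mark D: refs=D B, marked=D
Mark B: refs=G, marked=B D
Mark G: refs=null, marked=B D G
Unmarked (collected): A C E F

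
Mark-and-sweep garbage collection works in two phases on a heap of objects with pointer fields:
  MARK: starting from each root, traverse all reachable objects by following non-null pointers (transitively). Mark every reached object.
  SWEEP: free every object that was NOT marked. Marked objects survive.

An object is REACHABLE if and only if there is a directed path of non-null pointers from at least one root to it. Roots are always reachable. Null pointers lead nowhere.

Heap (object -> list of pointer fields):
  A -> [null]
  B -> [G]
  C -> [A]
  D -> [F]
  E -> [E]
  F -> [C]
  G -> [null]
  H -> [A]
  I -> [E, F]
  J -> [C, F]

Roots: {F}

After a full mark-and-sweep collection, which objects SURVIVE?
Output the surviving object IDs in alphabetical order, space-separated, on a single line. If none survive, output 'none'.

Roots: F
Mark F: refs=C, marked=F
Mark C: refs=A, marked=C F
Mark A: refs=null, marked=A C F
Unmarked (collected): B D E G H I J

Answer: A C F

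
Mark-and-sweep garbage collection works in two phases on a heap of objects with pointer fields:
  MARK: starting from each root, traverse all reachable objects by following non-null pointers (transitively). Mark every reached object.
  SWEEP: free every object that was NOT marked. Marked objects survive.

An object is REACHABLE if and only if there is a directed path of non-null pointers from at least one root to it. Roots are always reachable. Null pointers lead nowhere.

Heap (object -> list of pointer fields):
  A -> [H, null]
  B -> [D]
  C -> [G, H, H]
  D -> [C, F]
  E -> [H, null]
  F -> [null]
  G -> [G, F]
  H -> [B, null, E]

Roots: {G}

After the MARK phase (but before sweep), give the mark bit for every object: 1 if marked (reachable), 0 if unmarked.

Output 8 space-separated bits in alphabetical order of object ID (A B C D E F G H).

Roots: G
Mark G: refs=G F, marked=G
Mark F: refs=null, marked=F G
Unmarked (collected): A B C D E H

Answer: 0 0 0 0 0 1 1 0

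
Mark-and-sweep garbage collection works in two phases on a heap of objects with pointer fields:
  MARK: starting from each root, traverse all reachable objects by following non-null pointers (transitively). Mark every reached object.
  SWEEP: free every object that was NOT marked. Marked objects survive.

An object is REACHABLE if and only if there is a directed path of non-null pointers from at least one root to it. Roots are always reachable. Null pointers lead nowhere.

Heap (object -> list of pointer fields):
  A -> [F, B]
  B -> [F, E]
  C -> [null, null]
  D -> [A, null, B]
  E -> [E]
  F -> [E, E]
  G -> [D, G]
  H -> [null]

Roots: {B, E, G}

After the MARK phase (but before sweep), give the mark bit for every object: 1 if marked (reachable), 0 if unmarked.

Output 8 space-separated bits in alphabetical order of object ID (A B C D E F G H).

Answer: 1 1 0 1 1 1 1 0

Derivation:
Roots: B E G
Mark B: refs=F E, marked=B
Mark E: refs=E, marked=B E
Mark G: refs=D G, marked=B E G
Mark F: refs=E E, marked=B E F G
Mark D: refs=A null B, marked=B D E F G
Mark A: refs=F B, marked=A B D E F G
Unmarked (collected): C H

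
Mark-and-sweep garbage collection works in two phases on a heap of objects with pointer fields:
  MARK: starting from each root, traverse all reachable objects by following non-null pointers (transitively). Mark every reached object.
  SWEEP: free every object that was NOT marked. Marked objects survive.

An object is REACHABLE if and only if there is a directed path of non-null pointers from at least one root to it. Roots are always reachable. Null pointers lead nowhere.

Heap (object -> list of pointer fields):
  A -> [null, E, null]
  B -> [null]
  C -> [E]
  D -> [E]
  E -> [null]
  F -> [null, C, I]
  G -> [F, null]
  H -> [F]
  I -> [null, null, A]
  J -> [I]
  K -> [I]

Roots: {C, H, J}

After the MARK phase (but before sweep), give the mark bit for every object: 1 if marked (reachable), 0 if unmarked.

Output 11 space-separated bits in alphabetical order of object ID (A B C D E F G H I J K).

Roots: C H J
Mark C: refs=E, marked=C
Mark H: refs=F, marked=C H
Mark J: refs=I, marked=C H J
Mark E: refs=null, marked=C E H J
Mark F: refs=null C I, marked=C E F H J
Mark I: refs=null null A, marked=C E F H I J
Mark A: refs=null E null, marked=A C E F H I J
Unmarked (collected): B D G K

Answer: 1 0 1 0 1 1 0 1 1 1 0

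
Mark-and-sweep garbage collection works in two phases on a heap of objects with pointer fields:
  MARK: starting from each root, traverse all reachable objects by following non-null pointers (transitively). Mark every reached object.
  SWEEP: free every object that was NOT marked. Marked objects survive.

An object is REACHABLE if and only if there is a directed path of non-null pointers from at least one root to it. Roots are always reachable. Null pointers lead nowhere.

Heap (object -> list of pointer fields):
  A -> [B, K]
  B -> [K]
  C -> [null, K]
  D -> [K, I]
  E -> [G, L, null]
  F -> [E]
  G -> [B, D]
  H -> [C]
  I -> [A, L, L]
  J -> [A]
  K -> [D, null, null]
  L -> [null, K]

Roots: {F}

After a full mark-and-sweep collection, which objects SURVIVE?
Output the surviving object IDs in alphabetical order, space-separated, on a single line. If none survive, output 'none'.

Answer: A B D E F G I K L

Derivation:
Roots: F
Mark F: refs=E, marked=F
Mark E: refs=G L null, marked=E F
Mark G: refs=B D, marked=E F G
Mark L: refs=null K, marked=E F G L
Mark B: refs=K, marked=B E F G L
Mark D: refs=K I, marked=B D E F G L
Mark K: refs=D null null, marked=B D E F G K L
Mark I: refs=A L L, marked=B D E F G I K L
Mark A: refs=B K, marked=A B D E F G I K L
Unmarked (collected): C H J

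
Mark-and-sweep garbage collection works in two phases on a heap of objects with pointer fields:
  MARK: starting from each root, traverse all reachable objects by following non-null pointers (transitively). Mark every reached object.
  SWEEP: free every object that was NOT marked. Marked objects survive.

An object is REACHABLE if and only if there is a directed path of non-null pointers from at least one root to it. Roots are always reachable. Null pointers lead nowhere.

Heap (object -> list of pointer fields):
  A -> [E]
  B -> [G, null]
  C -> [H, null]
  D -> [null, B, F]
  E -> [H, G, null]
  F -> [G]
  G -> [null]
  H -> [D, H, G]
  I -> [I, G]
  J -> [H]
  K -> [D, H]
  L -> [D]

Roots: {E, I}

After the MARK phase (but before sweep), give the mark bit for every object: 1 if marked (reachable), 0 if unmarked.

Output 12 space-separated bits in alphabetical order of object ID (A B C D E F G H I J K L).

Roots: E I
Mark E: refs=H G null, marked=E
Mark I: refs=I G, marked=E I
Mark H: refs=D H G, marked=E H I
Mark G: refs=null, marked=E G H I
Mark D: refs=null B F, marked=D E G H I
Mark B: refs=G null, marked=B D E G H I
Mark F: refs=G, marked=B D E F G H I
Unmarked (collected): A C J K L

Answer: 0 1 0 1 1 1 1 1 1 0 0 0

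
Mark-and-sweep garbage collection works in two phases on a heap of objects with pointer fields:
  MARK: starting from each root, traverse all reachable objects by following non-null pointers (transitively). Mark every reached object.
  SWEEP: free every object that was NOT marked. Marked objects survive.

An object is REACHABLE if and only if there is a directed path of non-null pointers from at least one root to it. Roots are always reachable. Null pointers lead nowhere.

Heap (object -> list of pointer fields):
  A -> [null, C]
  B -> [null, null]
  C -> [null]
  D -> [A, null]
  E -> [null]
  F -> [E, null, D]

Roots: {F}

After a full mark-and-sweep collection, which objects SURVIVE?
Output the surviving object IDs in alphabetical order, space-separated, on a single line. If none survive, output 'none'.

Roots: F
Mark F: refs=E null D, marked=F
Mark E: refs=null, marked=E F
Mark D: refs=A null, marked=D E F
Mark A: refs=null C, marked=A D E F
Mark C: refs=null, marked=A C D E F
Unmarked (collected): B

Answer: A C D E F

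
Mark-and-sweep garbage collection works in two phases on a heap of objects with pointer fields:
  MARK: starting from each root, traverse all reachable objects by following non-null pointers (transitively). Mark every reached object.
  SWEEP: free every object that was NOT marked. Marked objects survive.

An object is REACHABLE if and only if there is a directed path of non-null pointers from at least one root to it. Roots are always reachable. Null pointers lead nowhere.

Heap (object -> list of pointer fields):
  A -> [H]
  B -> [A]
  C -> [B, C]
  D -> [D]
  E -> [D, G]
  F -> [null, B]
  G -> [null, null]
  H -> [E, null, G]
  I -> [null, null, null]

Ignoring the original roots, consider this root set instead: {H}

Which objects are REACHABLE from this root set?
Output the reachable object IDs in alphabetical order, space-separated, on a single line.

Answer: D E G H

Derivation:
Roots: H
Mark H: refs=E null G, marked=H
Mark E: refs=D G, marked=E H
Mark G: refs=null null, marked=E G H
Mark D: refs=D, marked=D E G H
Unmarked (collected): A B C F I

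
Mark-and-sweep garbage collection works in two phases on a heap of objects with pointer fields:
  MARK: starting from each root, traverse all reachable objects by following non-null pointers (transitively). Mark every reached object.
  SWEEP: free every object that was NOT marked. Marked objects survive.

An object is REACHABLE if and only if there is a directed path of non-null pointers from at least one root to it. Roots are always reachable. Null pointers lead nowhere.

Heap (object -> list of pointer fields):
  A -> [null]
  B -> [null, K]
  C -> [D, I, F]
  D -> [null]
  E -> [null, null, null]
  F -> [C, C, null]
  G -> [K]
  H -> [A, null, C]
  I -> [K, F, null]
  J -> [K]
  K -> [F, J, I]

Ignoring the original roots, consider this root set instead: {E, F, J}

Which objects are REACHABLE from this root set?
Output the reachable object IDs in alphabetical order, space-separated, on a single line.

Roots: E F J
Mark E: refs=null null null, marked=E
Mark F: refs=C C null, marked=E F
Mark J: refs=K, marked=E F J
Mark C: refs=D I F, marked=C E F J
Mark K: refs=F J I, marked=C E F J K
Mark D: refs=null, marked=C D E F J K
Mark I: refs=K F null, marked=C D E F I J K
Unmarked (collected): A B G H

Answer: C D E F I J K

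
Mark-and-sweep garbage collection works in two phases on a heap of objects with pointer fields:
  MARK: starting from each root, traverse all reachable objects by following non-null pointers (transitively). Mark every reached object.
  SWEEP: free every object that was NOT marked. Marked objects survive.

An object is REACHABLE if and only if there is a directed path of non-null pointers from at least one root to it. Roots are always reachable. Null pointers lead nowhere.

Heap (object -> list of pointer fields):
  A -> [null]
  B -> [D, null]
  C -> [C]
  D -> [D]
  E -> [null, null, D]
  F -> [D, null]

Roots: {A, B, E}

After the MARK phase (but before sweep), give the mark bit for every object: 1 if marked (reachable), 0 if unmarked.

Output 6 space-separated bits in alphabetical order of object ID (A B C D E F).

Answer: 1 1 0 1 1 0

Derivation:
Roots: A B E
Mark A: refs=null, marked=A
Mark B: refs=D null, marked=A B
Mark E: refs=null null D, marked=A B E
Mark D: refs=D, marked=A B D E
Unmarked (collected): C F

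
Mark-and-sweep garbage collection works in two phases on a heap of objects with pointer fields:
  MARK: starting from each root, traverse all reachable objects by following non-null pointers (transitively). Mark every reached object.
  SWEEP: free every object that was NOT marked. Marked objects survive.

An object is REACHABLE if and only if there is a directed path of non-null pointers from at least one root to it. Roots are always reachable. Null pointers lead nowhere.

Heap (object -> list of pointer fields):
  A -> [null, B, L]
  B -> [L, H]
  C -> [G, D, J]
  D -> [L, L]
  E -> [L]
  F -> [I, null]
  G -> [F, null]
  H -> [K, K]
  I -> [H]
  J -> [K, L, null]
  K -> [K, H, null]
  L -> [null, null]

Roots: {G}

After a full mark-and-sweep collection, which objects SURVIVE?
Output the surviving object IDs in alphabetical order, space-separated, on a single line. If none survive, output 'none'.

Answer: F G H I K

Derivation:
Roots: G
Mark G: refs=F null, marked=G
Mark F: refs=I null, marked=F G
Mark I: refs=H, marked=F G I
Mark H: refs=K K, marked=F G H I
Mark K: refs=K H null, marked=F G H I K
Unmarked (collected): A B C D E J L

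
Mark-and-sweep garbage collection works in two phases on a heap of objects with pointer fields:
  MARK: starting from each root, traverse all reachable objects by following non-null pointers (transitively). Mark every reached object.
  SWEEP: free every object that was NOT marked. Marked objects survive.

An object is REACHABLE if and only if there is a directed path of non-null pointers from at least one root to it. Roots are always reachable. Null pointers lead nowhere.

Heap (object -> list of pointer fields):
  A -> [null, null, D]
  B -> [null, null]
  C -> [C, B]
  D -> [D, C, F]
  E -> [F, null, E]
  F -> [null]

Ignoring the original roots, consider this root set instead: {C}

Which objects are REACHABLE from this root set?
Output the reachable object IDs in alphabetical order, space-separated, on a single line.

Answer: B C

Derivation:
Roots: C
Mark C: refs=C B, marked=C
Mark B: refs=null null, marked=B C
Unmarked (collected): A D E F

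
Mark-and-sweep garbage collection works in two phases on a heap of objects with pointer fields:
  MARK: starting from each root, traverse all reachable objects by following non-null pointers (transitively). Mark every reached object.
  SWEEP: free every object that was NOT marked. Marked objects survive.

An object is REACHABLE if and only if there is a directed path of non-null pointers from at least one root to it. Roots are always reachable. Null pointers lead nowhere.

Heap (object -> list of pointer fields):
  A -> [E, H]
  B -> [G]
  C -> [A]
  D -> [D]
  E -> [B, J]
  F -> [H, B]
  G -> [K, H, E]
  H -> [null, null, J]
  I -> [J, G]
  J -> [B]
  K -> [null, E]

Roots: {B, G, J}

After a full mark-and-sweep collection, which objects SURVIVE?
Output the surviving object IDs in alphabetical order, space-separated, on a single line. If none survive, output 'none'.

Roots: B G J
Mark B: refs=G, marked=B
Mark G: refs=K H E, marked=B G
Mark J: refs=B, marked=B G J
Mark K: refs=null E, marked=B G J K
Mark H: refs=null null J, marked=B G H J K
Mark E: refs=B J, marked=B E G H J K
Unmarked (collected): A C D F I

Answer: B E G H J K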